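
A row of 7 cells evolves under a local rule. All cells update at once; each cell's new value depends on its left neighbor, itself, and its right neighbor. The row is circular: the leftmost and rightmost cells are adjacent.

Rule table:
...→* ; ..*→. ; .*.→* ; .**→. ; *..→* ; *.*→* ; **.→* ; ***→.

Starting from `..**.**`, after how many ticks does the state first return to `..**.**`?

7

*..**.*
**..**.
.**..**
*.**..*
**.**..
.**.**.
..**.**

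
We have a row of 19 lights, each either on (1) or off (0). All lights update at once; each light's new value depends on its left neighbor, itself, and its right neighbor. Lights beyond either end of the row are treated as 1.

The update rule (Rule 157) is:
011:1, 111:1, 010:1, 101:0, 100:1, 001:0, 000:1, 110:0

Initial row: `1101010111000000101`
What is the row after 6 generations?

1001010110111110101
0101010100111100101
0101010110111010101
0101010100110010101
0101010110101010101
0101010100101010101

0101010100101010101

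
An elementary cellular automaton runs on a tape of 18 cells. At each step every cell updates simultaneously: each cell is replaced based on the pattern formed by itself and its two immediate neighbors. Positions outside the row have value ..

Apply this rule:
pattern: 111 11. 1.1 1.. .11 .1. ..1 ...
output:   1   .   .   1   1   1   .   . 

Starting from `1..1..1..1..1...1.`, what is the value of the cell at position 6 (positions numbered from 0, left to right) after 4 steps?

1

step 1: 11.11.11.11.11..11
step 2: 1..1..1..1..1.1.1.
step 3: 11.11.11.11.1.1.11
step 4: 1..1..1..1..1.1.1.
position 6 holds 1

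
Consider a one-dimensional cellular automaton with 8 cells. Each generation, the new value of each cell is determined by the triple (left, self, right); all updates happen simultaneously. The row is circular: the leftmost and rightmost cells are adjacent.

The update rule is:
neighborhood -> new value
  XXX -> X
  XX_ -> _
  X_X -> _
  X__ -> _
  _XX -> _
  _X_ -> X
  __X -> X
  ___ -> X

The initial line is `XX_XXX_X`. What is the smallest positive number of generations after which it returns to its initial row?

X___X___
X_XXX_XX
___X___X
_XXX_XXX
__X___X_
XXX_XXX_
_X___X__
XX_XXX_X

8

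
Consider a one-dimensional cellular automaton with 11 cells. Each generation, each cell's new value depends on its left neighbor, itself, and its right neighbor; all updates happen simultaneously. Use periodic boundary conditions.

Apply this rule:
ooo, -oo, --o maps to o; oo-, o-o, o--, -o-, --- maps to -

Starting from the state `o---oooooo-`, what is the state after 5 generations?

---oooooo--
--oooooo---
-oooooo----
oooooo-----
ooooo-----o

ooooo-----o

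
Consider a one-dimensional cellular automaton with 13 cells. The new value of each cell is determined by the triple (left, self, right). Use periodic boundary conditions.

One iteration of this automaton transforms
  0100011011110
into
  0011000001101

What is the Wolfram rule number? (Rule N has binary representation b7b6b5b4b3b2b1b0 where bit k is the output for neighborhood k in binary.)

position 9: 111 → 1  (bit 7 = 1)
position 6: 110 → 0  (bit 6 = 0)
position 7: 101 → 0  (bit 5 = 0)
position 2: 100 → 1  (bit 4 = 1)
position 5: 011 → 0  (bit 3 = 0)
position 1: 010 → 0  (bit 2 = 0)
position 0: 001 → 0  (bit 1 = 0)
position 3: 000 → 1  (bit 0 = 1)
bits b7..b0 = 10010001 = 145

145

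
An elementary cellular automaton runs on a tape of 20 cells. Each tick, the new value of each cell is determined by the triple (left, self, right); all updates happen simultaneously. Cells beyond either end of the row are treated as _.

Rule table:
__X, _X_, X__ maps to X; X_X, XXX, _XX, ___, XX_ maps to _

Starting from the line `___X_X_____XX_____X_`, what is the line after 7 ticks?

tick 1: __XX_XX___X__X___XXX
tick 2: _X_____X_XXXXXX_X___
tick 3: XXX___XX________XX__
tick 4: ___X_X__X______X__X_
tick 5: __XX_XXXXX____XXXXXX
tick 6: _X________X__X______
tick 7: XXX______XXXXXX_____

XXX______XXXXXX_____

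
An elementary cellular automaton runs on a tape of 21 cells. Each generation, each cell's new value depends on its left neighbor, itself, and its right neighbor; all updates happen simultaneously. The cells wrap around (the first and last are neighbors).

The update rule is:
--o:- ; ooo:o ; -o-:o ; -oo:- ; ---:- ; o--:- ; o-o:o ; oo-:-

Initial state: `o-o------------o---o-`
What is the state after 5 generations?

ooo------------o---oo
oo-------------o----o
o--------------o-----
o--------------o-----  (fixed point — unchanged through generation 5)

o--------------o-----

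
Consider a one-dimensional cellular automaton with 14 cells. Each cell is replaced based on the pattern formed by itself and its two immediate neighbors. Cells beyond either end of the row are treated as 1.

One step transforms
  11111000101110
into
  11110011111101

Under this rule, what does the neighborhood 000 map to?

At position 6 the neighborhood is 000; the next row has 1 there.

1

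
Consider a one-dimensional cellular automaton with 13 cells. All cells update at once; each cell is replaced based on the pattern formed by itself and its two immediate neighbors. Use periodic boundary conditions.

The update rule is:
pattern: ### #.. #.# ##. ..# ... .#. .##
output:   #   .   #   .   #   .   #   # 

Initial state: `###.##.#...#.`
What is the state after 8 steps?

##.##.##..###
#.##.##..####
.##.##..#####
##.##..#####.
#.##..#####.#
.##..#####.##
##..#####.##.
#..#####.##.#

#..#####.##.#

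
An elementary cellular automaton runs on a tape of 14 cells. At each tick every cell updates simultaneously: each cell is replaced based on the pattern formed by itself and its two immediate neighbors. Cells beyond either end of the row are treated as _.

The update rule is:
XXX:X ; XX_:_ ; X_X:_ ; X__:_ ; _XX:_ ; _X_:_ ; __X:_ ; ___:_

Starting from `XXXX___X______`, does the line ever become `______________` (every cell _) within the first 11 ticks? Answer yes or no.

tick 1: _XX___________
tick 2: ______________
all cells are _ at tick 2

yes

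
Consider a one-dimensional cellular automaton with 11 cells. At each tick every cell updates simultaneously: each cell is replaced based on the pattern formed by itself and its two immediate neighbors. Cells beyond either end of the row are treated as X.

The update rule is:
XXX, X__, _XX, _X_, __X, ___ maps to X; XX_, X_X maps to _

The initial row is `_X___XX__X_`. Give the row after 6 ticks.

tick 1: _XXXXX_XXX_
tick 2: _XXXX__XX__
tick 3: _XXX_XXX_XX
tick 4: _XX__XX__XX
tick 5: _X_XXX_XXXX
tick 6: _X_XX__XXXX

_X_XX__XXXX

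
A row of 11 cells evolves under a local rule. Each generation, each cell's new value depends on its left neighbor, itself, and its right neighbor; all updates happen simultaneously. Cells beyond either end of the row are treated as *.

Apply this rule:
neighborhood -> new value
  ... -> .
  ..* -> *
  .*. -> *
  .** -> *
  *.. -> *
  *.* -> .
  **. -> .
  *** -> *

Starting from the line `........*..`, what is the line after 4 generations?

*......****
.*....*****
.**..******
.*.********

.*.********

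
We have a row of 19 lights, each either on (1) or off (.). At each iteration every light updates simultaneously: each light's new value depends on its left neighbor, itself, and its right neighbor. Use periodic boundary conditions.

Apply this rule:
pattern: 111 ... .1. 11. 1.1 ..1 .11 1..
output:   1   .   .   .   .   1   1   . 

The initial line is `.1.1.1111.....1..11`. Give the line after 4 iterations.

iteration 1: .....111.....1..11.
iteration 2: ....111.....1..11..
iteration 3: ...111.....1..11...
iteration 4: ..111.....1..11....

..111.....1..11....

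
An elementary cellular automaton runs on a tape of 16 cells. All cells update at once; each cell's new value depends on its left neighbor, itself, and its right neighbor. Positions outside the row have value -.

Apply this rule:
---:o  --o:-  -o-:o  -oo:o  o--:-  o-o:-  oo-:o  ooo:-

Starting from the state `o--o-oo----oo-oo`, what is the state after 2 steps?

o--o-oo-oo-oo-oo

o--o-oo-oo-oo-oo
o--o-oo-oo-oo-oo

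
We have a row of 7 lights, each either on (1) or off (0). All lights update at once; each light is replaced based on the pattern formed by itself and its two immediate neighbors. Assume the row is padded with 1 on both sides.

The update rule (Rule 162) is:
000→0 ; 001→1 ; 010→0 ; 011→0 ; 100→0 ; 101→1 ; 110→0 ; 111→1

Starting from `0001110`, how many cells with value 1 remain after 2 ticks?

3

0010101
0101010
count of 1: 3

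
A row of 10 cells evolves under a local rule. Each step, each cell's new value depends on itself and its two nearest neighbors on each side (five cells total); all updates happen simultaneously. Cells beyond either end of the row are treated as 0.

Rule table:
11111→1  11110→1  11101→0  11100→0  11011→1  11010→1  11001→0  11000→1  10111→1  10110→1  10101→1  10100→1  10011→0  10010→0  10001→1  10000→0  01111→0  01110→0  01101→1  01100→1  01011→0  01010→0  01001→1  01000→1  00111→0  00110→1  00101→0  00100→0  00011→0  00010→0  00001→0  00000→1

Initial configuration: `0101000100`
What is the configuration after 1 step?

0001110010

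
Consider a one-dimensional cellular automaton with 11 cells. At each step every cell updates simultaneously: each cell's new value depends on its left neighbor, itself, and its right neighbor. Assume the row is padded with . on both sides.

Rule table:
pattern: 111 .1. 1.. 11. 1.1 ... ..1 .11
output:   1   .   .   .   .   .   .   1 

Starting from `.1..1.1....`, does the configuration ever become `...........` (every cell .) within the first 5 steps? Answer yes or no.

step 1: ...........
all cells are . at step 1

yes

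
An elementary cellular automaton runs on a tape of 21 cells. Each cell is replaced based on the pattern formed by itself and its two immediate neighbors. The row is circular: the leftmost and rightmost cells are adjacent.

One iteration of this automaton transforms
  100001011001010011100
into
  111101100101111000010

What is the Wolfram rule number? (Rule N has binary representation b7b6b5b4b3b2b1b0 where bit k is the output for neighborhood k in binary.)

53

position 17: 111 → 0  (bit 7 = 0)
position 8: 110 → 0  (bit 6 = 0)
position 6: 101 → 1  (bit 5 = 1)
position 1: 100 → 1  (bit 4 = 1)
position 7: 011 → 0  (bit 3 = 0)
position 0: 010 → 1  (bit 2 = 1)
position 4: 001 → 0  (bit 1 = 0)
position 2: 000 → 1  (bit 0 = 1)
bits b7..b0 = 00110101 = 53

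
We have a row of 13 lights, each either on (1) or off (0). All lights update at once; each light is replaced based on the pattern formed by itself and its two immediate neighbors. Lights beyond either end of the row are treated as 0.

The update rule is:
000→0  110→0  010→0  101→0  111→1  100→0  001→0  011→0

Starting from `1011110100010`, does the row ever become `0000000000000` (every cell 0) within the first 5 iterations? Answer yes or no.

iteration 1: 0001100000000
iteration 2: 0000000000000
all cells are 0 at iteration 2

yes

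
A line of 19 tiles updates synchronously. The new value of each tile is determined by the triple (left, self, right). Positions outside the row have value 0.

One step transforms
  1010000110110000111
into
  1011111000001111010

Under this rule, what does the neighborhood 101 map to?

0

At position 1 the neighborhood is 101; the next row has 0 there.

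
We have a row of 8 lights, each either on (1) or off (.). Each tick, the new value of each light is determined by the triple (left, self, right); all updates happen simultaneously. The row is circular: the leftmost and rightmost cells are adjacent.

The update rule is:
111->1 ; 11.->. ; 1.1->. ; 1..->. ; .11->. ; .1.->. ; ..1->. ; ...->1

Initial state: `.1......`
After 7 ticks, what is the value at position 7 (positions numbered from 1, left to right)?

1

...11111
.1..111.
.....1..
1111...1
111..1..
.1......  (repeats tick 0; period 6)
tick 7: ...11111
position 7 holds 1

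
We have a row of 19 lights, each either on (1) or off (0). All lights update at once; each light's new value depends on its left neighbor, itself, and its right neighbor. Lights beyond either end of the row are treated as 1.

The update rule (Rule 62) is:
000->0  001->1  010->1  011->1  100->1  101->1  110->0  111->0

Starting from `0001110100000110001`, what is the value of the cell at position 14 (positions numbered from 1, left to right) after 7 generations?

1011001110001101011
0110111001011011110
1101100111110110001
0011011100001101011
1110110010011011110
0001101111110110001
1011011000001101011
position 14 holds 1

1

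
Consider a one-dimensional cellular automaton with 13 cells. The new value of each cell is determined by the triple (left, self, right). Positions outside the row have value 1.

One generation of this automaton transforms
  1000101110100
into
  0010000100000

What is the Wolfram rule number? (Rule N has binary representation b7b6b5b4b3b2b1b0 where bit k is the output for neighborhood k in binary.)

position 7: 111 → 1  (bit 7 = 1)
position 0: 110 → 0  (bit 6 = 0)
position 5: 101 → 0  (bit 5 = 0)
position 1: 100 → 0  (bit 4 = 0)
position 6: 011 → 0  (bit 3 = 0)
position 4: 010 → 0  (bit 2 = 0)
position 3: 001 → 0  (bit 1 = 0)
position 2: 000 → 1  (bit 0 = 1)
bits b7..b0 = 10000001 = 129

129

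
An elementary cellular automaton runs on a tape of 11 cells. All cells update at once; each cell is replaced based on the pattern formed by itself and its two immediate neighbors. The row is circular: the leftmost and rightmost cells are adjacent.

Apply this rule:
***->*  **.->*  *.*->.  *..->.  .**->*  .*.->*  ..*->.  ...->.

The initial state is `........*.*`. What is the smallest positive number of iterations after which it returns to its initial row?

iteration 1: ........*.*

1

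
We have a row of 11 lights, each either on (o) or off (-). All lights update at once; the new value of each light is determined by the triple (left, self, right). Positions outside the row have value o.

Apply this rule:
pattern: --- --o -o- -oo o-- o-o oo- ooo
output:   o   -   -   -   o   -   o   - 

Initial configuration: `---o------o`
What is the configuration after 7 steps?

oo--ooooo--
-oo-----oo-
--ooooo--o-
o-----oo---
ooooo--ooo-
----oo---o-
ooo--ooo---

ooo--ooo---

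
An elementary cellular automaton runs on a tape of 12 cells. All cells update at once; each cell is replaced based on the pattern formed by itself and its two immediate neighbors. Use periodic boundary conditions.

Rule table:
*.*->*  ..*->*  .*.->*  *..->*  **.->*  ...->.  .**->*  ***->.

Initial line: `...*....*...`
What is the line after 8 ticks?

..***..***..
.**.****.**.
*****..*****
....****....
...**..**...
..********..
.**......**.
****....****

****....****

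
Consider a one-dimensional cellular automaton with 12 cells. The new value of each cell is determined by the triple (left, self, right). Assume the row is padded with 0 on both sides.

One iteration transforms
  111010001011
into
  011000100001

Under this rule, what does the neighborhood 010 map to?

0

At position 4 the neighborhood is 010; the next row has 0 there.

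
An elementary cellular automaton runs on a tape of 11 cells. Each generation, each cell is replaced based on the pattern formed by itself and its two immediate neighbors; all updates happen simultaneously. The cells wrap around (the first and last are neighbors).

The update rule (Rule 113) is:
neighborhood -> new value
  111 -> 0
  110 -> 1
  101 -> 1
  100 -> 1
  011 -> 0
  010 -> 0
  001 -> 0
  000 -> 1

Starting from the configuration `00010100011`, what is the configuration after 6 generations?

01100110010

11001011001
01100101100
00110010111
10011001001
11001100100
01100110010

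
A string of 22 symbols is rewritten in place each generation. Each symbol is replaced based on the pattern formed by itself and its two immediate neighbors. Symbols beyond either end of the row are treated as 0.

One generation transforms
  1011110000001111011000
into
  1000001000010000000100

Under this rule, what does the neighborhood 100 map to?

1

At position 6 the neighborhood is 100; the next row has 1 there.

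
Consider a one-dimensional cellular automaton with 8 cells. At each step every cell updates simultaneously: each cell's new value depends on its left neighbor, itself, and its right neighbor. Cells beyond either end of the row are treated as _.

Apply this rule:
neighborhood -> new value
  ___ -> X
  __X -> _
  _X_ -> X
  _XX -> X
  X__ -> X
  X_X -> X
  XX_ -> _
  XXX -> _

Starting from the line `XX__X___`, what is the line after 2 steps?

XXXXX___

step 1: X_X_XXXX
step 2: XXXXX___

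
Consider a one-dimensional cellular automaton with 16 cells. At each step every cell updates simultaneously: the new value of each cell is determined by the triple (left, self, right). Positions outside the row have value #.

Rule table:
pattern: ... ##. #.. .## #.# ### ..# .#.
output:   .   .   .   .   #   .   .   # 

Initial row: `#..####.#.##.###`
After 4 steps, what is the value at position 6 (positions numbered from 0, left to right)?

.

.......###..#...
............#...
............#...  (fixed point — unchanged through step 4)
position 6 holds .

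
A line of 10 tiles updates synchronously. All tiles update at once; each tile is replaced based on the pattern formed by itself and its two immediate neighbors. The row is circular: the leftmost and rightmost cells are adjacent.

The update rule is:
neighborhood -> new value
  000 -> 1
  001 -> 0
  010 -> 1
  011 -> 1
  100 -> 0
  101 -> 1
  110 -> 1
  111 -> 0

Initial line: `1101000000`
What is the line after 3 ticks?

1001010010

1111011110
1001110011
1001010010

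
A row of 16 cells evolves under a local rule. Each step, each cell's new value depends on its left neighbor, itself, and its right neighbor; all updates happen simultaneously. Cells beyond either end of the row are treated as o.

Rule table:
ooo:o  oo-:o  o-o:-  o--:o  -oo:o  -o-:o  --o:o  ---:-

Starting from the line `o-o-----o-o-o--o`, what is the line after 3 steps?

step 1: o-oo---oo-o-oooo
step 2: o-ooo-ooo-o-oooo
step 3: o-ooo-ooo-o-oooo

o-ooo-ooo-o-oooo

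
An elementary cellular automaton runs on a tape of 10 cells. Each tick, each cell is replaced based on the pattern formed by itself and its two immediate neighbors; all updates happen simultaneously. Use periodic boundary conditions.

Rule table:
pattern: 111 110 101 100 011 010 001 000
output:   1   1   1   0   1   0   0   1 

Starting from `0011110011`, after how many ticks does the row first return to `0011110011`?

0011110011

1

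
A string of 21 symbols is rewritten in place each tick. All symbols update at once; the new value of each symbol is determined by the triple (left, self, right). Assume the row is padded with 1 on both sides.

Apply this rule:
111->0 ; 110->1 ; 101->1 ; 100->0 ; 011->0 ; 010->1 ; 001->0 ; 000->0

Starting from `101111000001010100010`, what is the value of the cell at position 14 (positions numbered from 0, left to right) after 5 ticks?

0

tick 1: 110001000001111100011
tick 2: 010001000000000100000
tick 3: 110001000000000100000
tick 4: 010001000000000100000  (repeats tick 2; period 2)
tick 5: 110001000000000100000
position 14 holds 0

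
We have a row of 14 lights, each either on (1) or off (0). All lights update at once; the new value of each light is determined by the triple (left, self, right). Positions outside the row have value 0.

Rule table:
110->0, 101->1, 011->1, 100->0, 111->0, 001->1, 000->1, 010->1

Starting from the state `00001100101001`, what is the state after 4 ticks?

11100000110001

11111001111011
10000011000110
10111110011100
11100000110001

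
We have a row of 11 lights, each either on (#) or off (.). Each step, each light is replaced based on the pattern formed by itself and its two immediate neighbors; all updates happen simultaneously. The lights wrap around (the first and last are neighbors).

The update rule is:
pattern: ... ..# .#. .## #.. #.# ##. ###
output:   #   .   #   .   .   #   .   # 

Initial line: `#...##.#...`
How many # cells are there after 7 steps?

7

step 1: #.#...##.#.
step 2: ###.#...###
step 3: ##.##.#..##
step 4: #.#..##...#
step 5: .##.....#..
step 6: ....###.#.#
step 7: .##..#.####
count of #: 7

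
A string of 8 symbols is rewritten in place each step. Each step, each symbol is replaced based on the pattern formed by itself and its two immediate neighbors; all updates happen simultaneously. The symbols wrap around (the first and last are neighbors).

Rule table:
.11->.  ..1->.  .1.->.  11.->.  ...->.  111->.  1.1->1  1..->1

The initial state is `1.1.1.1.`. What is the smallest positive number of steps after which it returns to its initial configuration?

2

.1.1.1.1
1.1.1.1.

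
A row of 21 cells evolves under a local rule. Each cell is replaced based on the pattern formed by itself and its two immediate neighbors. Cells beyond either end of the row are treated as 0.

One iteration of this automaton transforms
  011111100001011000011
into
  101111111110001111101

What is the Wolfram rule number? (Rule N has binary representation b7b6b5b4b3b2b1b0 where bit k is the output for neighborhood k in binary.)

position 2: 111 → 1  (bit 7 = 1)
position 6: 110 → 1  (bit 6 = 1)
position 12: 101 → 0  (bit 5 = 0)
position 7: 100 → 1  (bit 4 = 1)
position 1: 011 → 0  (bit 3 = 0)
position 11: 010 → 0  (bit 2 = 0)
position 0: 001 → 1  (bit 1 = 1)
position 8: 000 → 1  (bit 0 = 1)
bits b7..b0 = 11010011 = 211

211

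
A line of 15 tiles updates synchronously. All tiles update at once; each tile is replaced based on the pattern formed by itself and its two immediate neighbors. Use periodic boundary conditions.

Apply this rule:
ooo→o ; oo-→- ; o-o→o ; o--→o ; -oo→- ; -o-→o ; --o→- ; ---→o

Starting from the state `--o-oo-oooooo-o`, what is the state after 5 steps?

o-ooo-oo--o--oo

step 1: o-oo--o-oooo-oo
step 2: -o--o-oo-oo-o-o
step 3: ooo-oo--o--oooo
step 4: oo-o--o-oo--ooo
step 5: o-ooo-oo--o--oo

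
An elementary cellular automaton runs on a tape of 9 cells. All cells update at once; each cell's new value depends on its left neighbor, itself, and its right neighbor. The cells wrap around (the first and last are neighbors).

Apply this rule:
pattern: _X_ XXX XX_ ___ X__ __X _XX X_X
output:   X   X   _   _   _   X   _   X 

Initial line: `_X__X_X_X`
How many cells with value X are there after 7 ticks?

6

XX_XXXXXX
X_X_XXXXX
_XXX_XXXX
X_X_X_XX_
XXXXXX__X
XXXXX__X_
_XXX__XXX
count of X: 6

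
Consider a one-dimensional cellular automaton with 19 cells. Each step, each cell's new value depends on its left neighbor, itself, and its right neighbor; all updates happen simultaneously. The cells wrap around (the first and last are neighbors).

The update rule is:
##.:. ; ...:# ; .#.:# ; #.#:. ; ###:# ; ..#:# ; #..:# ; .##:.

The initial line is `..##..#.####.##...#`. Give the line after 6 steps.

..#####...###..#...

##..###..##....####
#.##.#.##..####.###
.....#...##.##...##
#########.....###..
.#######.#####.#.##
..#####...###..#...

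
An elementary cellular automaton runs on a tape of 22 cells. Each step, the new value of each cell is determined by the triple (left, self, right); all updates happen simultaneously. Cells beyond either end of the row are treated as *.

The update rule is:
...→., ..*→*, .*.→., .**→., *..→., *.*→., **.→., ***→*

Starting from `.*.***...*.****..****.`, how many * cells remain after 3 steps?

....*...*...**..*.**..
...*...*...*...*.....*
..*...*...*...*.....*.
count of *: 5

5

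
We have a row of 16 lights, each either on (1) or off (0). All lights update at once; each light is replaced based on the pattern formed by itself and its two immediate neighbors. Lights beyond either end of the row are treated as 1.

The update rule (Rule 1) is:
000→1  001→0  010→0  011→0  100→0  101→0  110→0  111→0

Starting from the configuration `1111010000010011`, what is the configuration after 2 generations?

generation 1: 0000000111000000
generation 2: 0111110000011110

0111110000011110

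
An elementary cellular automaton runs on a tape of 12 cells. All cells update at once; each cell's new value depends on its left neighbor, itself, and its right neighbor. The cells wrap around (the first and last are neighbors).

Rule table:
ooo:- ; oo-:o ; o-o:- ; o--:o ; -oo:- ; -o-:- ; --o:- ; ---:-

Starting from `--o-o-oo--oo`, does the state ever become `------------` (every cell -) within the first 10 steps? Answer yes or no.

no

step 1: o------oo--o
step 2: oo------oo--
step 3: -oo------oo-
step 4: --oo------oo
step 5: o--oo------o
step 6: oo--oo------
step 7: -oo--oo-----
step 8: --oo--oo----
step 9: ---oo--oo---
step 10: ----oo--oo--
step 10 is ----oo--oo--, still not uniform -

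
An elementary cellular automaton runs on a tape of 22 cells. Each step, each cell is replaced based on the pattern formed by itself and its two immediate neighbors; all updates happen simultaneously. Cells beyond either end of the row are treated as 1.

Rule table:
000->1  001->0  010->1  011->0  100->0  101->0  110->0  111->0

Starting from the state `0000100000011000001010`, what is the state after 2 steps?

0000100000011000001010

0110101111000011101010
0000100000011000001010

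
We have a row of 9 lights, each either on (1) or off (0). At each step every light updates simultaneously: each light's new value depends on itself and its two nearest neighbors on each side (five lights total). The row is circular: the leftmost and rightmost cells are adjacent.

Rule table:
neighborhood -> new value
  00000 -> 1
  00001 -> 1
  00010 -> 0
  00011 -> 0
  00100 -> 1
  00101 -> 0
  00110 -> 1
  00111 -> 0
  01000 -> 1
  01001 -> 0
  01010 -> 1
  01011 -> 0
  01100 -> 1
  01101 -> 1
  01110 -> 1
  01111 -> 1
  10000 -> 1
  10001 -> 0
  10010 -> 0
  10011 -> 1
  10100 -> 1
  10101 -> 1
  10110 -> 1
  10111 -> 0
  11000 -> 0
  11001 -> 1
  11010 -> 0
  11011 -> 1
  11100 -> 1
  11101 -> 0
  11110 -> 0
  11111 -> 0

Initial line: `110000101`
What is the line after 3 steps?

010001111

step 1: 110110000
step 2: 111110110
step 3: 010001111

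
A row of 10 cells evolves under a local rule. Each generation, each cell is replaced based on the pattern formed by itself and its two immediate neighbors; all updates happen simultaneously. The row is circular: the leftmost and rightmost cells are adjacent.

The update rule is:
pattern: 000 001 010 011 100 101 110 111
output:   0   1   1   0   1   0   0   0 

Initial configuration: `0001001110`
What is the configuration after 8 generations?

0011110001
1100001011
0010011000
0111100100
1000011110
1100100000
0011110001  (repeats generation 1; period 6)
generation 8: 1100001011

1100001011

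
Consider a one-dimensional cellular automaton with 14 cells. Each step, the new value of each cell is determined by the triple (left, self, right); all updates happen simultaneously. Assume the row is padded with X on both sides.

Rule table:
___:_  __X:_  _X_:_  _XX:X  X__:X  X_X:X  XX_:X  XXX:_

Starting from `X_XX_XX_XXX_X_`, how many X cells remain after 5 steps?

3

XXXXXXXXX_XX_X
________XXXXXX
X_______X_____
XX_______X____
_XX_______X___
count of X: 3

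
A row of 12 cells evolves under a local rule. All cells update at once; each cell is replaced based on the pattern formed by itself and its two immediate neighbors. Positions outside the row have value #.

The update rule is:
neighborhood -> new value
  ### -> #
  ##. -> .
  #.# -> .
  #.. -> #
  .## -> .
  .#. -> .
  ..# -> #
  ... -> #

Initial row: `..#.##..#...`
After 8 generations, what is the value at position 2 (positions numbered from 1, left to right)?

.

##....##.###
#.####....##
...##.####.#
###....##...
##.####..###
#...##.##.##
.###.......#
..#.#######.
position 2 holds .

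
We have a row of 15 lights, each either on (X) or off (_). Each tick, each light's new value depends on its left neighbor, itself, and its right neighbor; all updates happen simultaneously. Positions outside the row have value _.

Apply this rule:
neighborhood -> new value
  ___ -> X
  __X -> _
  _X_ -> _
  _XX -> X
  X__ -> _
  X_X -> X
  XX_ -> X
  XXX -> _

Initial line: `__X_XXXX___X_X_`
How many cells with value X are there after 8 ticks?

X__XX__X_X__X__
___XX___X_____X
XX_XX_X___XXX__
XXXXXX__X_X_X_X
X____X___X_X_X_
__XX___X__X_X__
X_XX_X_____X__X
_XXXX__XXX_____
count of X: 7

7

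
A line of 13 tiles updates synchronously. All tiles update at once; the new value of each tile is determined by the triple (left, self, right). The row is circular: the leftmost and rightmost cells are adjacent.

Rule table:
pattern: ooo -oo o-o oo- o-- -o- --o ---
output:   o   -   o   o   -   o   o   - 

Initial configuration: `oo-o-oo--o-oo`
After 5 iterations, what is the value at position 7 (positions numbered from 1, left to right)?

ooooo-o-ooo-o
oooooooo-ooo-
-oooooooo-ooo
o-oooooooo-oo
oo-oooooooo-o
position 7 holds o

o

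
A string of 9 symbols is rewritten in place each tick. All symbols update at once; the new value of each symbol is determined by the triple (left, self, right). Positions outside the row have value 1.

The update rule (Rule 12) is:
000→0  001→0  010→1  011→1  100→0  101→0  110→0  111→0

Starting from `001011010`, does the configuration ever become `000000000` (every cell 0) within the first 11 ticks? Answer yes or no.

001010010
001010010  (fixed point — unchanged through tick 11)
tick 11 is 001010010, still not uniform 0

no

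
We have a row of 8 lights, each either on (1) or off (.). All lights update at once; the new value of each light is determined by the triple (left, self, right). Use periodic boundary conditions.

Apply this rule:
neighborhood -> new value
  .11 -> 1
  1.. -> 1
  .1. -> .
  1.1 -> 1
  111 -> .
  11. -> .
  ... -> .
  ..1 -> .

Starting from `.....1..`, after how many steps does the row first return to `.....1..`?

8

step 1: ......1.
step 2: .......1
step 3: 1.......
step 4: .1......
step 5: ..1.....
step 6: ...1....
step 7: ....1...
step 8: .....1..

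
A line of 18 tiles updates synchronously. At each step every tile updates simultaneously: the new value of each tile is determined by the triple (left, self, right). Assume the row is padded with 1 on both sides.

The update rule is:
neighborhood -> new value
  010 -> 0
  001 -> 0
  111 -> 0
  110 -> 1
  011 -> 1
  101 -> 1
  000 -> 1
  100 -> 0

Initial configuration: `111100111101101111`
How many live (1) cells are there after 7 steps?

15

000100100111111000
010000000100001010
100111110001100101
100100010101100011
100001001011101010
101100000110110101
111101110111111011
count of 1: 15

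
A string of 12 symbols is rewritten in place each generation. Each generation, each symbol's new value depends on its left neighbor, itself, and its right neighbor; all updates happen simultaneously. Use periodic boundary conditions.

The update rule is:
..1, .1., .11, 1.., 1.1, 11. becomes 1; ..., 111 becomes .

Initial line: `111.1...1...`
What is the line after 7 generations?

....11.11...

1.1111.111.1
111..111.111
..1111.111..
.11..111.11.
111111.11111
.....111....
....11.11...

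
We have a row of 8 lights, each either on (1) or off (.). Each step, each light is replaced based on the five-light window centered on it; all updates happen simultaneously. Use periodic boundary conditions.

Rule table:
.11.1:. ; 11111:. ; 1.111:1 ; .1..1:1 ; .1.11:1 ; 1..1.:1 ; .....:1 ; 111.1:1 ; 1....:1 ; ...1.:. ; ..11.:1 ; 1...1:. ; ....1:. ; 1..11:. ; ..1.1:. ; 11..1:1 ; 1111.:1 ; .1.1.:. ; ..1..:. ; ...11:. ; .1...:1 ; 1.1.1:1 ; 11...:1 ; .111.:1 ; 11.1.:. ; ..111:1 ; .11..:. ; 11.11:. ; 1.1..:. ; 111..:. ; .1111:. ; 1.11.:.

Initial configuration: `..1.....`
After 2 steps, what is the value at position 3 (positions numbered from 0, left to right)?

1

step 1: ...11111
step 2: 1..1..1.
position 3 holds 1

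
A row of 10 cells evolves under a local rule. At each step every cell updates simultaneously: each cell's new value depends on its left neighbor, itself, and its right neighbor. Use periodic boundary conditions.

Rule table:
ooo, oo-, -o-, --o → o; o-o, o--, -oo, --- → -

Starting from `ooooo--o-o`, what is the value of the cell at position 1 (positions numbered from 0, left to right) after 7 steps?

step 1: ooooo-oo--
step 2: -oooo--o-o
step 3: --ooo-oo-o
step 4: -o-oo--o-o
step 5: -o--o-oo-o
step 6: -o-oo--o-o  (repeats step 4; period 2)
step 7: -o--o-oo-o
position 1 holds o

o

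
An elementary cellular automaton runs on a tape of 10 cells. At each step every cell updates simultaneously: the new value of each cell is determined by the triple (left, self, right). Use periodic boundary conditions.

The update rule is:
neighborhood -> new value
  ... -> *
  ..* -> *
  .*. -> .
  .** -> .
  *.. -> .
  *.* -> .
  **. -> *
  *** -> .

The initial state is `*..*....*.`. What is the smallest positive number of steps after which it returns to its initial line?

step 1: ..*..***..
step 2: **..*..*.*
step 3: .*.*..*...
step 4: *....*..**
step 5: *.***..*..
step 6: ....*.*..*
step 7: .***....*.
step 8: *..*.***..
step 9: ..*....*.*
step 10: .*..***...
step 11: *..*..*.**
step 12: *.*..*....
step 13: ....*..***
step 14: .***..*..*
step 15: ...*.*..*.
step 16: ***....*..
step 17: ..*.***..*
step 18: .*....*.*.
step 19: *..***....
step 20: ..*..*.***
step 21: .*..*....*
step 22: ...*..***.
step 23: ***..*..*.
step 24: ..*.*..*..
step 25: **....*..*
step 26: .*.***..*.
step 27: *....*.*..
step 28: ..***....*
step 29: .*..*.***.
step 30: *..*....*.

30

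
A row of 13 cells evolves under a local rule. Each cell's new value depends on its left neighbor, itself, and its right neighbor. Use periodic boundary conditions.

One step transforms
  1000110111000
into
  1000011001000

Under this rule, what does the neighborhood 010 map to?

At position 0 the neighborhood is 010; the next row has 1 there.

1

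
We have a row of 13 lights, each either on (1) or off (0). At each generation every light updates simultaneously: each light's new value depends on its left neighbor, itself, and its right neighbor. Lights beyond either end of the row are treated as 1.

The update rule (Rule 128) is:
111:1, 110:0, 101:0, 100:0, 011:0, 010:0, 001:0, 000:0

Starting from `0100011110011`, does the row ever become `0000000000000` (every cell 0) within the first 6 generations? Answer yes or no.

0000001100001
0000000000000
all cells are 0 at generation 2

yes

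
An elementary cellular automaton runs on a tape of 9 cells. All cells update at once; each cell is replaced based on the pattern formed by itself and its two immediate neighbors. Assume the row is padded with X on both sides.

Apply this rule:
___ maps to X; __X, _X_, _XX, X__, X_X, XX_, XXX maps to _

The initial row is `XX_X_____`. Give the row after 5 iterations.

_____XXX_
_XXX_____
_____XXX_  (repeats iteration 1; period 2)
iteration 5: _____XXX_

_____XXX_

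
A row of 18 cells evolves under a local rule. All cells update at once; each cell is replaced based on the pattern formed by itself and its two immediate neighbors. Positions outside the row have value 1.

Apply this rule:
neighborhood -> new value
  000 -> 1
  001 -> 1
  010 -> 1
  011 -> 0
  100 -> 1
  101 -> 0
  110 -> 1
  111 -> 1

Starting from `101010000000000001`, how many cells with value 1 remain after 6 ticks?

13

101011111111111110
101001111111111110
101110111111111110
100110011111111110
111011101111111110
111001100111111110
count of 1: 13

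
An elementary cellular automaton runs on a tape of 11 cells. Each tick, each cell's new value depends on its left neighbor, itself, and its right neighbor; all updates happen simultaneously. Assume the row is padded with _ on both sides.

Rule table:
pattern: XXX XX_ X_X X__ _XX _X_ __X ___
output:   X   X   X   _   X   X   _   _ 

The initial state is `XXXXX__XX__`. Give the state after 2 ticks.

XXXXX__XX__

tick 1: XXXXX__XX__  (fixed point — unchanged through tick 2)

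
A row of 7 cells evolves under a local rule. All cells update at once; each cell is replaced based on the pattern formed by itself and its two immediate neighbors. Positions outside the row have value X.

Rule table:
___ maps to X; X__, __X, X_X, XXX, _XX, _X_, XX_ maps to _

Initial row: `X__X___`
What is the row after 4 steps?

step 1: _____X_
step 2: _XXX___
step 3: _____X_  (repeats step 1; period 2)
step 4: _XXX___

_XXX___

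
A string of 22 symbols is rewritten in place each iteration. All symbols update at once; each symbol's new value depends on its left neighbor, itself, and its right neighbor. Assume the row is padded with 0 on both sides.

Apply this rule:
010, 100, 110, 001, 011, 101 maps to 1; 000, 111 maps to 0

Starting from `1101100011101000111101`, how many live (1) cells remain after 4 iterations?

1111110110111101100111
1000011111100111111101
1100110000111100000111
1111111001100110001101
count of 1: 14

14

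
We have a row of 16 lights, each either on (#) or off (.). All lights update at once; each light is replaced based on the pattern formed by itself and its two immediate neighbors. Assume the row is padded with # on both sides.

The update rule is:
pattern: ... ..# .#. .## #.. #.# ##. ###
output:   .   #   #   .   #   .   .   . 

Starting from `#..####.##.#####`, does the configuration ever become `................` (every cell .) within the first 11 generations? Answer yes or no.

no

generation 1: .##.............
generation 2: ...#...........#
generation 3: #.###.........#.
generation 4: .....#.......##.
generation 5: #...###.....#...
generation 6: .#.#...#...###.#
generation 7: .#.##.###.#.....
generation 8: .#........##...#
generation 9: .##......#..#.#.
generation 10: ...#....#####.#.
generation 11: #.###..#......#.
generation 11 is #.###..#......#., still not uniform .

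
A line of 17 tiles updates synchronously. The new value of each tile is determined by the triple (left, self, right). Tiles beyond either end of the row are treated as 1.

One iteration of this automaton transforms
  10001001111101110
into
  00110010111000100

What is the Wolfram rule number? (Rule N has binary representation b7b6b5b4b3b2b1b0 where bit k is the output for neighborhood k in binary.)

position 8: 111 → 1  (bit 7 = 1)
position 0: 110 → 0  (bit 6 = 0)
position 12: 101 → 0  (bit 5 = 0)
position 1: 100 → 0  (bit 4 = 0)
position 7: 011 → 0  (bit 3 = 0)
position 4: 010 → 0  (bit 2 = 0)
position 3: 001 → 1  (bit 1 = 1)
position 2: 000 → 1  (bit 0 = 1)
bits b7..b0 = 10000011 = 131

131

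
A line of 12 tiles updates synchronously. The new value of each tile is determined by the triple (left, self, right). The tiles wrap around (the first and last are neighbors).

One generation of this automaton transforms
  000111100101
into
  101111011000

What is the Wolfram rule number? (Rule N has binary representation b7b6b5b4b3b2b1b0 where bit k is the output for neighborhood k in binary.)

position 4: 111 → 1  (bit 7 = 1)
position 6: 110 → 0  (bit 6 = 0)
position 10: 101 → 0  (bit 5 = 0)
position 0: 100 → 1  (bit 4 = 1)
position 3: 011 → 1  (bit 3 = 1)
position 9: 010 → 0  (bit 2 = 0)
position 2: 001 → 1  (bit 1 = 1)
position 1: 000 → 0  (bit 0 = 0)
bits b7..b0 = 10011010 = 154

154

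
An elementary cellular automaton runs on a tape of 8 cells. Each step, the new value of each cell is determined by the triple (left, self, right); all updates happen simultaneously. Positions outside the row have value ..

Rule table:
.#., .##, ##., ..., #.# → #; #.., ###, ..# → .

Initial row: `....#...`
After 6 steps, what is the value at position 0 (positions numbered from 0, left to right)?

###.#.##
#.######
###....#
#.#.##.#
########
#......#
position 0 holds #

#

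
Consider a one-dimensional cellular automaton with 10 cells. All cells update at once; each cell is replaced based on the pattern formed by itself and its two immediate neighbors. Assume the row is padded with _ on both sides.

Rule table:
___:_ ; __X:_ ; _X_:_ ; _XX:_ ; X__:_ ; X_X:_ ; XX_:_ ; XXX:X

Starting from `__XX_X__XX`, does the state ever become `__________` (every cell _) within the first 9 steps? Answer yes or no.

step 1: __________
all cells are _ at step 1

yes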